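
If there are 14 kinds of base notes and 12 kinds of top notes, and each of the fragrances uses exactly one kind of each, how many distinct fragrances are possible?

By the multiplication principle: 14 x 12.

Final answer: 168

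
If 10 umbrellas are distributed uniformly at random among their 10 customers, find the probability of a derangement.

Derangements satisfy D(n) = (n-1)(D(n-1) + D(n-2)), starting from D(0)=1, D(1)=0.
Building up: D(2)=1, D(3)=2, D(4)=9, D(5)=44, D(6)=265, D(7)=1854, D(8)=14833, D(9)=133496, D(10)=1334961.
Total arrangements: 10! = 3628800.
Probability = D(10)/10! = 16481/44800.

Final answer: D(10)/10! = 1334961/3628800 = 0.367879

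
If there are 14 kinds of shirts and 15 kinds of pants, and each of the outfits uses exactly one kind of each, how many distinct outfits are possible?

By the multiplication principle: 14 x 15.

Final answer: 210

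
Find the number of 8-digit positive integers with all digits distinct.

First digit: 9 (not 0). Second: 9 (not first). Third: 8, etc.
Total: 9 x 9 x 8 x 7 x 6 x 5 x 4 x 3.

Final answer: 1632960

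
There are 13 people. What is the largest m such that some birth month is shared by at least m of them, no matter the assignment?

There are 12 possible values for birth month. With 13 people and 12 categories, by pigeonhole: ceiling(13/12).

Final answer: 2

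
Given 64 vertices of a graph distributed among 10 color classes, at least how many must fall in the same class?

By pigeonhole with 64 objects and 10 categories: ceiling(64/10).

Final answer: 7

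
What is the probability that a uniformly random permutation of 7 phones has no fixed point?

Derangements satisfy D(n) = (n-1)(D(n-1) + D(n-2)), starting from D(0)=1, D(1)=0.
Building up: D(2)=1, D(3)=2, D(4)=9, D(5)=44, D(6)=265, D(7)=1854.
Total arrangements: 7! = 5040.
Probability = D(7)/7! = 103/280.

Final answer: D(7)/7! = 1854/5040 = 0.367857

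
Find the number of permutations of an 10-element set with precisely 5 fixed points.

Choose which 5 elements are fixed: C(10,5) = 252.
Derange the remaining 5 using D(j) = (j-1)(D(j-1) + D(j-2)), D(0)=1, D(1)=0: D(2)=1, D(3)=2, D(4)=9, D(5)=44.
Total: 252 x 44.

Final answer: C(10,5) D(5) = 11088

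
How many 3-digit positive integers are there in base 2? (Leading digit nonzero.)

In base 2, the leading digit has 1 choices (1..1); each of the remaining 2 digits has 2 choices.
Total: 1 x 2^2.

Final answer: 4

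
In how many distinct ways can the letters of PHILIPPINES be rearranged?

Letters (E:1, H:1, I:3, L:1, N:1, P:3, S:1). Total letters: 11.
Permutations = 11!/(3! x 3!).

Final answer: 1108800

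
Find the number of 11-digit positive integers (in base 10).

First digit: 9 choices (1-9). Each of the remaining 10 digits: 10 choices.
Total: 9 x 10^10.

Final answer: 90000000000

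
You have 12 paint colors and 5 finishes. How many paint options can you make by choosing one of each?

By the multiplication principle: 12 x 5.

Final answer: 60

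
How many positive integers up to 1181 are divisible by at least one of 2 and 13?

Multiples of 2: 590. Multiples of 13: 90. Of both (lcm=26): 45.
By inclusion-exclusion: 590 + 90 - 45.

Final answer: 635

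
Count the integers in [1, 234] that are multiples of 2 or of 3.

Multiples of 2: 117. Multiples of 3: 78. Of both (lcm=6): 39.
By inclusion-exclusion: 117 + 78 - 39.

Final answer: 156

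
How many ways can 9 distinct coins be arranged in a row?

The number of ways to arrange 9 distinct objects is 9!.

Final answer: 9! = 362880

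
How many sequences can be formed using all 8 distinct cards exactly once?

The number of ways to arrange 8 distinct objects is 8!.

Final answer: 8! = 40320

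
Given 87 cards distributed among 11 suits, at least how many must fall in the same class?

By pigeonhole with 87 objects and 11 categories: ceiling(87/11).

Final answer: 8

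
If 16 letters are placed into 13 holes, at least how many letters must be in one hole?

By the pigeonhole principle: ceiling(16/13).

Final answer: 2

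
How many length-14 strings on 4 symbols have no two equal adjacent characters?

Let g(n) count such strings. g(1) = 4, and each valid string of length n-1 extends in 3 ways (any symbol but the last), so g(n) = 3 g(n-1).
Total: g(14) = 4 x 3^13.

Final answer: 4 x 3^{13} = 6377292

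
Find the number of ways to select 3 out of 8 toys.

C(8,3) = 8!/(3! x (8-3)!).

Final answer: C(8,3) = 56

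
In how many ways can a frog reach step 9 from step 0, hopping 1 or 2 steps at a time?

Let f(n) count the ways. The last step is size 1 or 2, so f(n) = f(n-1) + f(n-2) with f(1)=1, f(2)=2.
Iterating the recurrence: f(1)=1, f(2)=2, f(3)=3, f(4)=5, f(5)=8, f(6)=13, f(7)=21, f(8)=34, f(9)=55.

Final answer: 55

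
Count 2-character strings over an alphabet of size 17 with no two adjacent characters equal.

Let g(n) count such strings. g(1) = 17, and each valid string of length n-1 extends in 16 ways (any symbol but the last), so g(n) = 16 g(n-1).
Total: g(2) = 17 x 16^1.

Final answer: 17 x 16^{1} = 272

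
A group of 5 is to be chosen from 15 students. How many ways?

C(15,5) = 15!/(5! x (15-5)!).

Final answer: C(15,5) = 3003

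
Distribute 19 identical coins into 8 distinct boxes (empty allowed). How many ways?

Stars and bars: C(n+k-1, k-1) = C(26,7).

Final answer: C(26,7) = 657800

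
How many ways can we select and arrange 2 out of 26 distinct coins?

P(26,2) = 26!/(26-2)! = 26!/24!.

Final answer: P(26,2) = 650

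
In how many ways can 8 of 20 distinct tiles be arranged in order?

P(20,8) = 20!/(20-8)! = 20!/12!.

Final answer: P(20,8) = 5079110400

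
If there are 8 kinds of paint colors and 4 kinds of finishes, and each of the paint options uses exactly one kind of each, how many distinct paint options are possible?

By the multiplication principle: 8 x 4.

Final answer: 32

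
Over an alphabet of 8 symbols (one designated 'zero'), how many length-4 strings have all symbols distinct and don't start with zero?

First digit: 7 (nonzero). Second: 7 (not first). Third: 6, etc.
Total: 7 x 7 x 6 x 5.

Final answer: 1470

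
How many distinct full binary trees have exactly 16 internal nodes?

This is counted by the nth Catalan number C_n. Here n = 16.
C_n = (2n)!/(n!(n+1)!), so C_{16} = 32!/(16! x 17!) = C(32,16)/17 = 601080390/17.

Final answer: C_{16} = 35357670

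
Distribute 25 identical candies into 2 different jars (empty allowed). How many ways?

Stars and bars: C(n+k-1, k-1) = C(26,1).

Final answer: C(26,1) = 26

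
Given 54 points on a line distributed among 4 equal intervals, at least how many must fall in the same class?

By pigeonhole with 54 objects and 4 categories: ceiling(54/4).

Final answer: 14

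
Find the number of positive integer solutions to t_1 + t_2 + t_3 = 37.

Substitute t'_i = t_i - 1 (so t'_i >= 0). Then sum t'_i = 37 - 3 = 34.
Stars and bars: C(34+3-1, 3-1) = C(36,2).

Final answer: C(36,2) = 630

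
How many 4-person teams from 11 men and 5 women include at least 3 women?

Sum over valid woman counts:
C(5,3)C(11,1) = 110
C(5,4)C(11,0) = 5
Total: 110 + 5.

Final answer: 115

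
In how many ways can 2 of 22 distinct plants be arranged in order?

P(22,2) = 22!/(22-2)! = 22!/20!.

Final answer: P(22,2) = 462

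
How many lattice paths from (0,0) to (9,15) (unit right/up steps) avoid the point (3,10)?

Total paths to (9,15): C(24,15) = 1307504.
Paths through (3,10): C(13,10) x C(11,5) = 132132.
Avoiding (3,10): 1307504 - 132132.

Final answer: 1175372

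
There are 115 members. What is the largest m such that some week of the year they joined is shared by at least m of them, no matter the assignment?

There are 52 possible values for week of the year they joined. With 115 members and 52 categories, by pigeonhole: ceiling(115/52).

Final answer: 3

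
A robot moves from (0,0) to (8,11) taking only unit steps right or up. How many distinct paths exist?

Each path has 8 right steps and 11 up steps in some order (19 steps total).
Choose which 11 of the 19 steps are up: C(19,11).

Final answer: C(19,11) = 75582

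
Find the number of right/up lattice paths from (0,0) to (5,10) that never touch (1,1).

Total paths to (5,10): C(15,10) = 3003.
Paths through (1,1): C(2,1) x C(13,9) = 1430.
Avoiding (1,1): 3003 - 1430.

Final answer: 1573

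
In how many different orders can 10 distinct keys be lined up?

The number of ways to arrange 10 distinct objects is 10!.

Final answer: 10! = 3628800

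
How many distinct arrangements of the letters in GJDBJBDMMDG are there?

Letters (B:2, D:3, G:2, J:2, M:2). Total letters: 11.
Permutations = 11!/(3! x 2! x 2! x 2! x 2!).

Final answer: 415800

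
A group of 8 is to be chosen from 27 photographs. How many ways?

C(27,8) = 27!/(8! x 19!).

Final answer: \binom{27}{8} = 2220075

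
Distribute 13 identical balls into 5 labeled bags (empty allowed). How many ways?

Stars and bars: C(n+k-1, k-1) = C(17,4).

Final answer: C(17,4) = 2380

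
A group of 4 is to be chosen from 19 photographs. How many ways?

C(19,4) = 19!/(4! x 15!).

Final answer: \binom{19}{4} = 3876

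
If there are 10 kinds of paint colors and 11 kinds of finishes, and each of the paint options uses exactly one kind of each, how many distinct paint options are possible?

By the multiplication principle: 10 x 11.

Final answer: 110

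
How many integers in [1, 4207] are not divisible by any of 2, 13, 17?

|div by 2|=2103, |div by 13|=323, |div by 17|=247.
|div by 2&13|=161, |div by 2&17|=123, |div by 13&17|=19, |div by all|=9.
By inclusion-exclusion, divisible by at least one: 2103+323+247-161-123-19+9 = 2379.
Not divisible by any: 4207 - 2379.

Final answer: 1828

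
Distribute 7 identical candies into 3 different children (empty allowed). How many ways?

Stars and bars: C(n+k-1, k-1) = C(9,2).

Final answer: C(9,2) = 36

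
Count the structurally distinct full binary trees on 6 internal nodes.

The structures are counted by the Catalan number C_n. Here n = 6.
C_n = C(2n,n)/(n+1), so C_{6} = C(12,6)/7 = 924/7.

Final answer: C_{6} = 132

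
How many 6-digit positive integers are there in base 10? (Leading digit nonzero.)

These are the integers in [10^5, 10^6), so the count is 10^6 - 10^5 = 9 x 10^5.

Final answer: 900000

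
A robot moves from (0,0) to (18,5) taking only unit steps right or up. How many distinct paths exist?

Each path has 18 right steps and 5 up steps in some order (23 steps total).
Choose which 5 of the 23 steps are up: C(23,5).

Final answer: C(23,5) = 33649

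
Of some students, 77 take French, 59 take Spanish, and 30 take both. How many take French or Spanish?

|A union B| = |A| + |B| - |A intersect B| = 77 + 59 - 30.

Final answer: 106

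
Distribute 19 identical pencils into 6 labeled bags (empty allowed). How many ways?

Stars and bars: C(n+k-1, k-1) = C(24,5).

Final answer: C(24,5) = 42504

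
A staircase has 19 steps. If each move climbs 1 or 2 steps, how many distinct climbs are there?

Let f(n) be the number of climbs. Removing the last move (1 or 2 steps) gives f(n) = f(n-1) + f(n-2); base cases f(1)=1, f(2)=2.
Building up term by term: f(1)=1, f(2)=2, f(3)=3, f(4)=5, f(5)=8, f(6)=13, f(7)=21, f(8)=34, f(9)=55, f(10)=89, f(11)=144, f(12)=233, f(13)=377, f(14)=610, f(15)=987, f(16)=1597, f(17)=2584, f(18)=4181, f(19)=6765.

Final answer: 6765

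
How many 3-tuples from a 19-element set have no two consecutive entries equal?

First character: 19 choices. Each subsequent: 18 choices (must differ from the previous one).
Total: 19 x 18^2.

Final answer: 19 x 18^{2} = 6156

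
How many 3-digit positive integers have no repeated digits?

First digit: 9 (not 0). Second: 9 (not first). Third: 8, etc.
Total: 9 x 9 x 8.

Final answer: 648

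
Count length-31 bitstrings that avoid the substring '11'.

A valid string ends in 0 (append to any length-(n-1) valid string) or in 01 (append to any length-(n-2) valid string), so a(n) = a(n-1) + a(n-2) with a(1)=2, a(2)=3.
Iterating the recurrence: a(1)=2, a(2)=3, a(3)=5, a(4)=8, a(5)=13, a(6)=21, a(7)=34, a(8)=55, a(9)=89, a(10)=144, a(11)=233, a(12)=377, a(13)=610, a(14)=987, a(15)=1597, a(16)=2584, a(17)=4181, a(18)=6765, a(19)=10946, a(20)=17711, a(21)=28657, a(22)=46368, a(23)=75025, a(24)=121393, a(25)=196418, a(26)=317811, a(27)=514229, a(28)=832040, a(29)=1346269, a(30)=2178309, a(31)=3524578.

Final answer: 3524578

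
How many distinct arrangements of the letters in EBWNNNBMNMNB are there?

Letters (B:3, E:1, M:2, N:5, W:1). Total letters: 12.
Permutations = 12!/(5! x 3! x 2!).

Final answer: 332640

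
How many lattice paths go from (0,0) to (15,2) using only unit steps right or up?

Each path has 15 right steps and 2 up steps in some order (17 steps total).
Choose which 2 of the 17 steps are up: C(17,2).

Final answer: C(17,2) = 136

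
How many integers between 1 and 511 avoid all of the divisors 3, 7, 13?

|div by 3|=170, |div by 7|=73, |div by 13|=39.
|div by 3&7|=24, |div by 3&13|=13, |div by 7&13|=5, |div by all|=1.
By inclusion-exclusion, divisible by at least one: 170+73+39-24-13-5+1 = 241.
Not divisible by any: 511 - 241.

Final answer: 270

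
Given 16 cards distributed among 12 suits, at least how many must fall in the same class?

By pigeonhole with 16 objects and 12 categories: ceiling(16/12).

Final answer: 2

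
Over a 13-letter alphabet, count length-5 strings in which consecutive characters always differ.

First character: 13 choices. Each subsequent: 12 choices (must differ from the previous one).
Total: 13 x 12^4.

Final answer: 13 x 12^{4} = 269568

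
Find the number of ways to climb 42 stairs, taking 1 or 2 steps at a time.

Let f(n) count the ways. The last step is size 1 or 2, so f(n) = f(n-1) + f(n-2) with f(1)=1, f(2)=2.
Iterating the recurrence: f(1)=1, f(2)=2, f(3)=3, f(4)=5, f(5)=8, f(6)=13, f(7)=21, f(8)=34, f(9)=55, f(10)=89, f(11)=144, f(12)=233, f(13)=377, f(14)=610, f(15)=987, f(16)=1597, f(17)=2584, f(18)=4181, f(19)=6765, f(20)=10946, f(21)=17711, f(22)=28657, f(23)=46368, f(24)=75025, f(25)=121393, f(26)=196418, f(27)=317811, f(28)=514229, f(29)=832040, f(30)=1346269, f(31)=2178309, f(32)=3524578, f(33)=5702887, f(34)=9227465, f(35)=14930352, f(36)=24157817, f(37)=39088169, f(38)=63245986, f(39)=102334155, f(40)=165580141, f(41)=267914296, f(42)=433494437.

Final answer: 433494437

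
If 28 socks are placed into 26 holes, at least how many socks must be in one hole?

By the pigeonhole principle: ceiling(28/26).

Final answer: 2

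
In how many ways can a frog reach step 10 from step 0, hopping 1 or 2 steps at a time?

Let f(n) count the ways. The last step is size 1 or 2, so f(n) = f(n-1) + f(n-2) with f(1)=1, f(2)=2.
Iterating the recurrence: f(1)=1, f(2)=2, f(3)=3, f(4)=5, f(5)=8, f(6)=13, f(7)=21, f(8)=34, f(9)=55, f(10)=89.

Final answer: 89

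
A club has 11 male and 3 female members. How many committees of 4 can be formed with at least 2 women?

Sum over valid woman counts:
C(3,2)C(11,2) = 165
C(3,3)C(11,1) = 11
Total: 165 + 11.

Final answer: 176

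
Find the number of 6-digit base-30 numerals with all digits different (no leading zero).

First digit: 29 (nonzero). Second: 29 (not first). Third: 28, etc.
Total: 29 x 29 x 28 x 27 x 26 x 25.

Final answer: 413267400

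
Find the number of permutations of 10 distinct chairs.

The number of ways to arrange 10 distinct objects is 10!.

Final answer: 10! = 3628800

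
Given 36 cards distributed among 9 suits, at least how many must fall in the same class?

By pigeonhole with 36 objects and 9 categories: ceiling(36/9).

Final answer: 4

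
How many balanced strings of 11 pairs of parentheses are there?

This is counted by the nth Catalan number C_n. Here n = 11 (pairs).
C_n = C(2n,n) - C(2n,n+1), so C_{11} = C(22,11) - C(22,12) = 705432 - 646646.

Final answer: C_{11} = 58786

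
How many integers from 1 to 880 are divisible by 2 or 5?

Multiples of 2: 440. Multiples of 5: 176. Of both (lcm=10): 88.
By inclusion-exclusion: 440 + 176 - 88.

Final answer: 528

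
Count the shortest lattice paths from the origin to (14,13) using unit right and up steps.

Each path has 14 right steps and 13 up steps in some order (27 steps total).
Choose which 13 of the 27 steps are up: C(27,13).

Final answer: C(27,13) = 20058300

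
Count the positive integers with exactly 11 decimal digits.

The leading digit cannot be 0 (9 options); the other 10 digits can be anything (10 options each).
Total: 9 x 10^10.

Final answer: 90000000000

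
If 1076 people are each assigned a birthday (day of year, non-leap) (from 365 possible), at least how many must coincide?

There are 365 possible values for birthday (day of year, non-leap). With 1076 people and 365 categories, by pigeonhole: ceiling(1076/365).

Final answer: 3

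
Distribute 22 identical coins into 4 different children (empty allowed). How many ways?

Stars and bars: C(n+k-1, k-1) = C(25,3).

Final answer: C(25,3) = 2300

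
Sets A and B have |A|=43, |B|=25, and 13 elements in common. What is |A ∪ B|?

|A union B| = |A| + |B| - |A intersect B| = 43 + 25 - 13.

Final answer: 55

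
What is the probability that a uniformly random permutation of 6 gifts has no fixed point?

D(n) = (n-1)(D(n-1) + D(n-2)), D(0)=1, D(1)=0.
Building up: D(2)=1, D(3)=2, D(4)=9, D(5)=44, D(6)=265.
Total arrangements: 6! = 720.
Probability = D(6)/6! = 53/144.

Final answer: D(6)/6! = 265/720 = 0.368056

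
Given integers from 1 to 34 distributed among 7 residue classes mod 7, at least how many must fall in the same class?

By pigeonhole with 34 objects and 7 categories: ceiling(34/7).

Final answer: 5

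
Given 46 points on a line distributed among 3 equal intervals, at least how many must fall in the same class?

By pigeonhole with 46 objects and 3 categories: ceiling(46/3).

Final answer: 16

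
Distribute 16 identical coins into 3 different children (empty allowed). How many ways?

Stars and bars: C(n+k-1, k-1) = C(18,2).

Final answer: C(18,2) = 153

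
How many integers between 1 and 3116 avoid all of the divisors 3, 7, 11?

|div by 3|=1038, |div by 7|=445, |div by 11|=283.
|div by 3&7|=148, |div by 3&11|=94, |div by 7&11|=40, |div by all|=13.
By inclusion-exclusion, divisible by at least one: 1038+445+283-148-94-40+13 = 1497.
Not divisible by any: 3116 - 1497.

Final answer: 1619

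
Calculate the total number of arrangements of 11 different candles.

The number of ways to arrange 11 distinct objects is 11!.

Final answer: 11! = 39916800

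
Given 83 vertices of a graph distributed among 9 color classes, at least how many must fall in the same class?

By pigeonhole with 83 objects and 9 categories: ceiling(83/9).

Final answer: 10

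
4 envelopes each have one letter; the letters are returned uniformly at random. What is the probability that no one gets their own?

Derangements satisfy D(n) = (n-1)(D(n-1) + D(n-2)), starting from D(0)=1, D(1)=0.
Building up: D(2)=1, D(3)=2, D(4)=9.
Total arrangements: 4! = 24.
Probability = D(4)/4! = 3/8.

Final answer: D(4)/4! = 9/24 = 0.375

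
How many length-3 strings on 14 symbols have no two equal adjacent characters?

Let g(n) count such strings. g(1) = 14, and each valid string of length n-1 extends in 13 ways (any symbol but the last), so g(n) = 13 g(n-1).
Total: g(3) = 14 x 13^2.

Final answer: 14 x 13^{2} = 2366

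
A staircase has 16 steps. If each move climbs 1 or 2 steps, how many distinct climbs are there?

Condition on the final move: it is a 1-step (f(n-1) ways to get there) or a 2-step (f(n-2) ways), so f(n) = f(n-1) + f(n-2), with f(1)=1, f(2)=2.
Iterating the recurrence: f(1)=1, f(2)=2, f(3)=3, f(4)=5, f(5)=8, f(6)=13, f(7)=21, f(8)=34, f(9)=55, f(10)=89, f(11)=144, f(12)=233, f(13)=377, f(14)=610, f(15)=987, f(16)=1597.

Final answer: 1597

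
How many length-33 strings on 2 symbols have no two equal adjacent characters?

Let g(n) count such strings. g(1) = 2, and each valid string of length n-1 extends in 1 ways (any symbol but the last), so g(n) = 1 g(n-1).
Total: g(33) = 2 x 1^32.

Final answer: 2 x 1^{32} = 2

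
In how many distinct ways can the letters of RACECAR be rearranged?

Letters (A:2, C:2, E:1, R:2). Total letters: 7.
Permutations = 7!/(2! x 2! x 2!).

Final answer: 630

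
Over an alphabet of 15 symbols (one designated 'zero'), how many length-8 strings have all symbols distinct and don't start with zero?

The leading digit has 14 choices (anything but zero); the next has 14 (anything but the first), then 13, and so on, one fewer each time.
Total: 14 x 14 x 13 x 12 x 11 x 10 x 9 x 8.

Final answer: 242161920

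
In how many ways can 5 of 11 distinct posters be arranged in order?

P(11,5) = 11!/(11-5)! = 11!/6!.

Final answer: P(11,5) = 55440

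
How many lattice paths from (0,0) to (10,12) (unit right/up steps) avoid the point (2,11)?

Total paths to (10,12): C(22,12) = 646646.
Paths through (2,11): C(13,11) x C(9,1) = 702.
Avoiding (2,11): 646646 - 702.

Final answer: 645944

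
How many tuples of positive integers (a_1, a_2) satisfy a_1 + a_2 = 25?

Substitute a'_i = a_i - 1 (so a'_i >= 0). Then sum a'_i = 25 - 2 = 23.
Stars and bars: C(23+2-1, 2-1) = C(24,1).

Final answer: C(24,1) = 24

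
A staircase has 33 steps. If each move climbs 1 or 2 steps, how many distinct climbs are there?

Condition on the final move: it is a 1-step (f(n-1) ways to get there) or a 2-step (f(n-2) ways), so f(n) = f(n-1) + f(n-2), with f(1)=1, f(2)=2.
Building up term by term: f(1)=1, f(2)=2, f(3)=3, f(4)=5, f(5)=8, f(6)=13, f(7)=21, f(8)=34, f(9)=55, f(10)=89, f(11)=144, f(12)=233, f(13)=377, f(14)=610, f(15)=987, f(16)=1597, f(17)=2584, f(18)=4181, f(19)=6765, f(20)=10946, f(21)=17711, f(22)=28657, f(23)=46368, f(24)=75025, f(25)=121393, f(26)=196418, f(27)=317811, f(28)=514229, f(29)=832040, f(30)=1346269, f(31)=2178309, f(32)=3524578, f(33)=5702887.

Final answer: 5702887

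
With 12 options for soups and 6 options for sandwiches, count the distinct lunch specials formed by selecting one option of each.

By the multiplication principle: 12 x 6.

Final answer: 72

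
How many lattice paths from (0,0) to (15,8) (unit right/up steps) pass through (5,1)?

Paths (0,0)->(5,1): C(6,1) = 6.
Paths (5,1)->(15,8): C(17,7) = 19448.
By multiplication principle: 6 x 19448.

Final answer: 116688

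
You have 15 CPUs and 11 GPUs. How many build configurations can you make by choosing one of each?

By the multiplication principle: 15 x 11.

Final answer: 165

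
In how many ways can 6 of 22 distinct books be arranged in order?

P(22,6) = 22!/(22-6)! = 22!/16!.

Final answer: P(22,6) = 53721360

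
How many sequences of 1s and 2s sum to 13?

Let f(n) count the ways. The last step is size 1 or 2, so f(n) = f(n-1) + f(n-2) with f(1)=1, f(2)=2.
Building up term by term: f(1)=1, f(2)=2, f(3)=3, f(4)=5, f(5)=8, f(6)=13, f(7)=21, f(8)=34, f(9)=55, f(10)=89, f(11)=144, f(12)=233, f(13)=377.

Final answer: 377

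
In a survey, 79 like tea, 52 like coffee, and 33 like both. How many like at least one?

|A union B| = |A| + |B| - |A intersect B| = 79 + 52 - 33.

Final answer: 98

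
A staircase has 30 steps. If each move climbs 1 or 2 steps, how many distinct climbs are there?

Let f(n) count the ways. The last step is size 1 or 2, so f(n) = f(n-1) + f(n-2) with f(1)=1, f(2)=2.
Building up term by term: f(1)=1, f(2)=2, f(3)=3, f(4)=5, f(5)=8, f(6)=13, f(7)=21, f(8)=34, f(9)=55, f(10)=89, f(11)=144, f(12)=233, f(13)=377, f(14)=610, f(15)=987, f(16)=1597, f(17)=2584, f(18)=4181, f(19)=6765, f(20)=10946, f(21)=17711, f(22)=28657, f(23)=46368, f(24)=75025, f(25)=121393, f(26)=196418, f(27)=317811, f(28)=514229, f(29)=832040, f(30)=1346269.

Final answer: 1346269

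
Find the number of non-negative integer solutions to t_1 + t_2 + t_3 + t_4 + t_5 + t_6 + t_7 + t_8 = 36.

Stars and bars with 36 stars and 7 bars:
C(36+8-1, 8-1) = C(43,7).

Final answer: C(43,7) = 32224114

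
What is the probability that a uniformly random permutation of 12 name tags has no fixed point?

Derangements satisfy D(n) = (n-1)(D(n-1) + D(n-2)), starting from D(0)=1, D(1)=0.
Building up: D(2)=1, D(3)=2, D(4)=9, D(5)=44, D(6)=265, D(7)=1854, D(8)=14833, D(9)=133496, D(10)=1334961, D(11)=14684570, D(12)=176214841.
Total arrangements: 12! = 479001600.
Probability = D(12)/12! = 16019531/43545600.

Final answer: D(12)/12! = 176214841/479001600 = 0.367879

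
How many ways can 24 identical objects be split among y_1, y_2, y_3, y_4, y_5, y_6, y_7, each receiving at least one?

Substitute y'_i = y_i - 1 (so y'_i >= 0). Then sum y'_i = 24 - 7 = 17.
Stars and bars: C(17+7-1, 7-1) = C(23,6).

Final answer: C(23,6) = 100947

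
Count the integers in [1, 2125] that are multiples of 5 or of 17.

Multiples of 5: 425. Multiples of 17: 125. Of both (lcm=85): 25.
By inclusion-exclusion: 425 + 125 - 25.

Final answer: 525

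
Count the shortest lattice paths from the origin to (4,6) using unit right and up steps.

Each path has 4 right steps and 6 up steps in some order (10 steps total).
Choose which 6 of the 10 steps are up: C(10,6).

Final answer: C(10,6) = 210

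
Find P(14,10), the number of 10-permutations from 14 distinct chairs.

P(14,10) = 14!/(14-10)! = 14!/4!.

Final answer: P(14,10) = 3632428800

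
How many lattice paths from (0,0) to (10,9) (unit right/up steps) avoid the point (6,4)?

Total paths to (10,9): C(19,9) = 92378.
Paths through (6,4): C(10,4) x C(9,5) = 26460.
Avoiding (6,4): 92378 - 26460.

Final answer: 65918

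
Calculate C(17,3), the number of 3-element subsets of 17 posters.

C(17,3) = 17!/(3! x 14!).

Final answer: \binom{17}{3} = 680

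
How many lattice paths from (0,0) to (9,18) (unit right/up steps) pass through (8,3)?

Paths (0,0)->(8,3): C(11,3) = 165.
Paths (8,3)->(9,18): C(16,15) = 16.
By multiplication principle: 165 x 16.

Final answer: 2640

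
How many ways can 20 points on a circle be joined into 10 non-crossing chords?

This is counted by the nth Catalan number C_n. Here n = 20/2 = 10.
C_n = C(2n,n)/(n+1), so C_{10} = C(20,10)/11 = 184756/11.

Final answer: C_{10} = 16796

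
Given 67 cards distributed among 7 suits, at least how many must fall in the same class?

By pigeonhole with 67 objects and 7 categories: ceiling(67/7).

Final answer: 10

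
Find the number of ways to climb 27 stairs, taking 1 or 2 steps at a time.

Condition on the final move: it is a 1-step (f(n-1) ways to get there) or a 2-step (f(n-2) ways), so f(n) = f(n-1) + f(n-2), with f(1)=1, f(2)=2.
Building up term by term: f(1)=1, f(2)=2, f(3)=3, f(4)=5, f(5)=8, f(6)=13, f(7)=21, f(8)=34, f(9)=55, f(10)=89, f(11)=144, f(12)=233, f(13)=377, f(14)=610, f(15)=987, f(16)=1597, f(17)=2584, f(18)=4181, f(19)=6765, f(20)=10946, f(21)=17711, f(22)=28657, f(23)=46368, f(24)=75025, f(25)=121393, f(26)=196418, f(27)=317811.

Final answer: 317811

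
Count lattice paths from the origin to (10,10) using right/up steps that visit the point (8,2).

Paths (0,0)->(8,2): C(10,2) = 45.
Paths (8,2)->(10,10): C(10,8) = 45.
By multiplication principle: 45 x 45.

Final answer: 2025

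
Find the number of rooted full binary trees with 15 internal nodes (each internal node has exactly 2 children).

This is a standard Catalan-number count: the answer is C_n. Here n = 15.
C_n = C(2n,n)/(n+1), so C_{15} = C(30,15)/16 = 155117520/16.

Final answer: C_{15} = 9694845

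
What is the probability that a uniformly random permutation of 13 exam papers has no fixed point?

Use the recurrence D(n) = (n-1)(D(n-1) + D(n-2)) with D(0)=1, D(1)=0.
Building up: D(2)=1, D(3)=2, D(4)=9, D(5)=44, D(6)=265, D(7)=1854, D(8)=14833, D(9)=133496, D(10)=1334961, D(11)=14684570, D(12)=176214841, D(13)=2290792932.
Total arrangements: 13! = 6227020800.
Probability = D(13)/13! = 63633137/172972800.

Final answer: D(13)/13! = 2290792932/6227020800 = 0.367879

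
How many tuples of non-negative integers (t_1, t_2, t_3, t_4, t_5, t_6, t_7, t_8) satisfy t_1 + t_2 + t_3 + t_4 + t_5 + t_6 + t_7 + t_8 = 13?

Stars and bars with 13 stars and 7 bars:
C(13+8-1, 8-1) = C(20,7).

Final answer: C(20,7) = 77520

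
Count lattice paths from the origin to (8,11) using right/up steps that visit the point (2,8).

Paths (0,0)->(2,8): C(10,8) = 45.
Paths (2,8)->(8,11): C(9,3) = 84.
By multiplication principle: 45 x 84.

Final answer: 3780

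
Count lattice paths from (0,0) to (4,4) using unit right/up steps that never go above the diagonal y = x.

Total monotonic paths to (4,4): C(8,4) = 70.
A path is bad iff it touches y = x + 1; reflecting its initial segment maps bad paths bijectively onto all paths to (3,5), of which there are C(8,5) = 56.
Valid Dyck paths: 70 - 56.
(These counts are the Catalan numbers.)

Final answer: C_{4} = 14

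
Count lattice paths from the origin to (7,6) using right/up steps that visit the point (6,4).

Paths (0,0)->(6,4): C(10,4) = 210.
Paths (6,4)->(7,6): C(3,2) = 3.
By multiplication principle: 210 x 3.

Final answer: 630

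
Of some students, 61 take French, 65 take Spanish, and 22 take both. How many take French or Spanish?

|A union B| = |A| + |B| - |A intersect B| = 61 + 65 - 22.

Final answer: 104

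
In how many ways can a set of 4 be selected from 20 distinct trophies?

C(20,4) = 20!/(4! x (20-4)!).

Final answer: C(20,4) = 4845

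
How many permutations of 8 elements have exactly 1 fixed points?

Choose which 1 elements are fixed: C(8,1) = 8.
Derange the remaining 7 using D(j) = (j-1)(D(j-1) + D(j-2)), D(0)=1, D(1)=0: D(2)=1, D(3)=2, D(4)=9, D(5)=44, D(6)=265, D(7)=1854.
Total: 8 x 1854.

Final answer: C(8,1) D(7) = 14832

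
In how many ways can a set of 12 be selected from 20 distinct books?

C(20,12) = 20!/(12! x 8!).

Final answer: \binom{20}{12} = 125970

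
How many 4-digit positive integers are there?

These are the integers in [10^3, 10^4), so the count is 10^4 - 10^3 = 9 x 10^3.

Final answer: 9000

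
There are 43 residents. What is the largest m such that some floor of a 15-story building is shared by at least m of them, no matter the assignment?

There are 15 possible values for floor of a 15-story building. With 43 residents and 15 categories, by pigeonhole: ceiling(43/15).

Final answer: 3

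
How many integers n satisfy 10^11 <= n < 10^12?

These are the integers in [10^11, 10^12), so the count is 10^12 - 10^11 = 9 x 10^11.

Final answer: 900000000000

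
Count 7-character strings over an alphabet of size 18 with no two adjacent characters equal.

Let g(n) count such strings. g(1) = 18, and each valid string of length n-1 extends in 17 ways (any symbol but the last), so g(n) = 17 g(n-1).
Total: g(7) = 18 x 17^6.

Final answer: 18 x 17^{6} = 434476242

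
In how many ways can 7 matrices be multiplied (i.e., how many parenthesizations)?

The structures are counted by the Catalan number C_n. Here n = 7 - 1 = 6.
C_n = C(2n,n) - C(2n,n+1), so C_{6} = C(12,6) - C(12,7) = 924 - 792.

Final answer: C_{6} = 132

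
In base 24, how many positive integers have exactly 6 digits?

These are the integers in [24^5, 24^6), so the count is 24^6 - 24^5 = 23 x 24^5.

Final answer: 183140352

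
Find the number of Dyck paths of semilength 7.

Total monotonic paths to (7,7): C(14,7) = 3432.
Paths that cross above y=x (reflection bijection): C(14,8) = 3003.
Valid Dyck paths: 3432 - 3003.
(This is the Catalan number C_{7}.)

Final answer: C_{7} = 429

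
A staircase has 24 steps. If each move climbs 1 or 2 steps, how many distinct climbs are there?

Condition on the final move: it is a 1-step (f(n-1) ways to get there) or a 2-step (f(n-2) ways), so f(n) = f(n-1) + f(n-2), with f(1)=1, f(2)=2.
Computing successive values: f(1)=1, f(2)=2, f(3)=3, f(4)=5, f(5)=8, f(6)=13, f(7)=21, f(8)=34, f(9)=55, f(10)=89, f(11)=144, f(12)=233, f(13)=377, f(14)=610, f(15)=987, f(16)=1597, f(17)=2584, f(18)=4181, f(19)=6765, f(20)=10946, f(21)=17711, f(22)=28657, f(23)=46368, f(24)=75025.

Final answer: 75025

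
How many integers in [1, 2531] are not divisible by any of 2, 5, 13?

|div by 2|=1265, |div by 5|=506, |div by 13|=194.
|div by 2&5|=253, |div by 2&13|=97, |div by 5&13|=38, |div by all|=19.
By inclusion-exclusion, divisible by at least one: 1265+506+194-253-97-38+19 = 1596.
Not divisible by any: 2531 - 1596.

Final answer: 935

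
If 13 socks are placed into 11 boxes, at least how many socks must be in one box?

By the pigeonhole principle: ceiling(13/11).

Final answer: 2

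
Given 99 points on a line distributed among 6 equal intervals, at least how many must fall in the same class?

By pigeonhole with 99 objects and 6 categories: ceiling(99/6).

Final answer: 17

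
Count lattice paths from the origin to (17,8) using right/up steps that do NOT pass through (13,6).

Total paths to (17,8): C(25,8) = 1081575.
Paths through (13,6): C(19,6) x C(6,2) = 406980.
Avoiding (13,6): 1081575 - 406980.

Final answer: 674595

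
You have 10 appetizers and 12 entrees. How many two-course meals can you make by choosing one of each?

By the multiplication principle: 10 x 12.

Final answer: 120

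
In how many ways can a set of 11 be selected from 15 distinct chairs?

C(15,11) = 15!/(11! x 4!).

Final answer: \binom{15}{11} = 1365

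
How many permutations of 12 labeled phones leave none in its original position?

D(n) = (n-1)(D(n-1) + D(n-2)), D(0)=1, D(1)=0.
D(2) = 1 x (0 + 1) = 1
D(3) = 2 x (1 + 0) = 2
D(4) = 3 x (2 + 1) = 9
D(5) = 4 x (9 + 2) = 44
D(6) = 5 x (44 + 9) = 265
D(7) = 6 x (265 + 44) = 1854
D(8) = 7 x (1854 + 265) = 14833
D(9) = 8 x (14833 + 1854) = 133496
D(10) = 9 x (133496 + 14833) = 1334961
D(11) = 10 x (1334961 + 133496) = 14684570
D(12) = 11 x (D(11) + D(10)) = 11 x (14684570 + 1334961)

Final answer: D(12) = 176214841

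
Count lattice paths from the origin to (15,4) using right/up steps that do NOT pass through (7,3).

Total paths to (15,4): C(19,4) = 3876.
Paths through (7,3): C(10,3) x C(9,1) = 1080.
Avoiding (7,3): 3876 - 1080.

Final answer: 2796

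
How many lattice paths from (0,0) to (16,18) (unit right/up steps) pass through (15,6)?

Paths (0,0)->(15,6): C(21,6) = 54264.
Paths (15,6)->(16,18): C(13,12) = 13.
By multiplication principle: 54264 x 13.

Final answer: 705432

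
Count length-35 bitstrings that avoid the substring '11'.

Let a(n) count valid strings. If the last bit is 0 the prefix is any valid string of length n-1; if it is 1 the string must end in 01 with a valid prefix of length n-2. So a(n) = a(n-1) + a(n-2), a(1)=2, a(2)=3.
Building up term by term: a(1)=2, a(2)=3, a(3)=5, a(4)=8, a(5)=13, a(6)=21, a(7)=34, a(8)=55, a(9)=89, a(10)=144, a(11)=233, a(12)=377, a(13)=610, a(14)=987, a(15)=1597, a(16)=2584, a(17)=4181, a(18)=6765, a(19)=10946, a(20)=17711, a(21)=28657, a(22)=46368, a(23)=75025, a(24)=121393, a(25)=196418, a(26)=317811, a(27)=514229, a(28)=832040, a(29)=1346269, a(30)=2178309, a(31)=3524578, a(32)=5702887, a(33)=9227465, a(34)=14930352, a(35)=24157817.

Final answer: 24157817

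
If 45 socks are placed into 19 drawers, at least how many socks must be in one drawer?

By the pigeonhole principle: ceiling(45/19).

Final answer: 3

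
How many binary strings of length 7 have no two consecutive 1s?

A valid string ends in 0 (append to any length-(n-1) valid string) or in 01 (append to any length-(n-2) valid string), so a(n) = a(n-1) + a(n-2) with a(1)=2, a(2)=3.
Building up term by term: a(1)=2, a(2)=3, a(3)=5, a(4)=8, a(5)=13, a(6)=21, a(7)=34.

Final answer: 34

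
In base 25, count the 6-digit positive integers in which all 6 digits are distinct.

First digit: 24 (nonzero). Second: 24 (not first). Third: 23, etc.
Total: 24 x 24 x 23 x 22 x 21 x 20.

Final answer: 122411520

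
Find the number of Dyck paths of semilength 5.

Total monotonic paths to (5,5): C(10,5) = 252.
Reflecting each bad path at its first crossing gives a bijection with paths to (4,6): C(10,6) = 210.
Valid Dyck paths: 252 - 210.
(These counts are the Catalan numbers.)

Final answer: C_{5} = 42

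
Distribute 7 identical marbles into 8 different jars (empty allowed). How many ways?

Stars and bars: C(n+k-1, k-1) = C(14,7).

Final answer: C(14,7) = 3432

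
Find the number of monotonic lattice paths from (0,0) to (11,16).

Each path has 11 right steps and 16 up steps in some order (27 steps total).
Choose which 16 of the 27 steps are up: C(27,16).

Final answer: C(27,16) = 13037895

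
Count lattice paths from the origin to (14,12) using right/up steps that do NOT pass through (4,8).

Total paths to (14,12): C(26,12) = 9657700.
Paths through (4,8): C(12,8) x C(14,4) = 495495.
Avoiding (4,8): 9657700 - 495495.

Final answer: 9162205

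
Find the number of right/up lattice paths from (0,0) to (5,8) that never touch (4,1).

Total paths to (5,8): C(13,8) = 1287.
Paths through (4,1): C(5,1) x C(8,7) = 40.
Avoiding (4,1): 1287 - 40.

Final answer: 1247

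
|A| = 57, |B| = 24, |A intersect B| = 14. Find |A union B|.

|A union B| = |A| + |B| - |A intersect B| = 57 + 24 - 14.

Final answer: 67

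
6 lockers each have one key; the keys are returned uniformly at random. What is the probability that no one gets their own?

Use the recurrence D(n) = (n-1)(D(n-1) + D(n-2)) with D(0)=1, D(1)=0.
Building up: D(2)=1, D(3)=2, D(4)=9, D(5)=44, D(6)=265.
Total arrangements: 6! = 720.
Probability = D(6)/6! = 53/144.

Final answer: D(6)/6! = 265/720 = 0.368056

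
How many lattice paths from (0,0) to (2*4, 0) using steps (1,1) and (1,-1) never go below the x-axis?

Total monotonic paths to (4,4): C(8,4) = 70.
By the reflection principle, paths that go above the diagonal number C(8,5) = 56.
Valid Dyck paths: 70 - 56.
(These counts are the Catalan numbers.)

Final answer: C_{4} = 14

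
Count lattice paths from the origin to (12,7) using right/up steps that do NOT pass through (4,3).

Total paths to (12,7): C(19,7) = 50388.
Paths through (4,3): C(7,3) x C(12,4) = 17325.
Avoiding (4,3): 50388 - 17325.

Final answer: 33063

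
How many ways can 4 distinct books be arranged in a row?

The number of ways to arrange 4 distinct objects is 4!.

Final answer: 4! = 24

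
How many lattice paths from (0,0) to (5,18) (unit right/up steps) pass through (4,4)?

Paths (0,0)->(4,4): C(8,4) = 70.
Paths (4,4)->(5,18): C(15,14) = 15.
By multiplication principle: 70 x 15.

Final answer: 1050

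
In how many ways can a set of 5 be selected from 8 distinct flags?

C(8,5) = 8!/(5! x (8-5)!).

Final answer: C(8,5) = 56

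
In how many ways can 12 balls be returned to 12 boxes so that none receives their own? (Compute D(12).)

Derangements satisfy D(n) = (n-1)(D(n-1) + D(n-2)), starting from D(0)=1, D(1)=0.
D(2) = 1 x (0 + 1) = 1
D(3) = 2 x (1 + 0) = 2
D(4) = 3 x (2 + 1) = 9
D(5) = 4 x (9 + 2) = 44
D(6) = 5 x (44 + 9) = 265
D(7) = 6 x (265 + 44) = 1854
D(8) = 7 x (1854 + 265) = 14833
D(9) = 8 x (14833 + 1854) = 133496
D(10) = 9 x (133496 + 14833) = 1334961
D(11) = 10 x (1334961 + 133496) = 14684570
D(12) = 11 x (D(11) + D(10)) = 11 x (14684570 + 1334961)

Final answer: D(12) = 176214841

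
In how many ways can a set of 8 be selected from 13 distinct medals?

C(13,8) = 13!/(8! x 5!).

Final answer: \binom{13}{8} = 1287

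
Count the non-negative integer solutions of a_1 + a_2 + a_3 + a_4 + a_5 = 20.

Stars and bars with 20 stars and 4 bars:
C(20+5-1, 5-1) = C(24,4).

Final answer: C(24,4) = 10626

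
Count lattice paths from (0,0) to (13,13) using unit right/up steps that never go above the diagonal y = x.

Total monotonic paths to (13,13): C(26,13) = 10400600.
Reflecting each bad path at its first crossing gives a bijection with paths to (12,14): C(26,14) = 9657700.
Valid Dyck paths: 10400600 - 9657700.
(These counts are the Catalan numbers.)

Final answer: C_{13} = 742900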